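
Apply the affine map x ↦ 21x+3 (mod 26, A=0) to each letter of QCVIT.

Q(16): 21·16+3=339≡1 → B
C(2): 21·2+3=45≡19 → T
V(21): 21·21+3=444≡2 → C
I(8): 21·8+3=171≡15 → P
T(19): 21·19+3=402≡12 → M

BTCPM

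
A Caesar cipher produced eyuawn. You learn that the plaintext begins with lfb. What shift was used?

From the crib: e(4)−l(11)=-7≡19, so the shift is 19.

19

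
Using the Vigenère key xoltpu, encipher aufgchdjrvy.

Repeat the key across the message: xoltpuxoltp
a(0)+x(23): 23 → x
u(20)+o(14): 34≡8 → i
f(5)+l(11): 16 → q
g(6)+t(19): 25 → z
c(2)+p(15): 17 → r
h(7)+u(20): 27≡1 → b
d(3)+x(23): 26≡0 → a
j(9)+o(14): 23 → x
r(17)+l(11): 28≡2 → c
v(21)+t(19): 40≡14 → o
y(24)+p(15): 39≡13 → n

xiqzrbaxcon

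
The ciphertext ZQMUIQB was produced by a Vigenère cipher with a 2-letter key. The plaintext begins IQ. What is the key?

RA

Subtract each crib letter from the matching ciphertext letter (mod 26):
Z(25)−I(8)=17 → R
Q(16)−Q(16)=0 → A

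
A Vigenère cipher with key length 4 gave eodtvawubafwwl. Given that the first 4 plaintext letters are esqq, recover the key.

awnd

Subtract each crib letter from the matching ciphertext letter (mod 26):
e(4)−e(4)=0 → a
o(14)−s(18)=-4≡22 → w
d(3)−q(16)=-13≡13 → n
t(19)−q(16)=3 → d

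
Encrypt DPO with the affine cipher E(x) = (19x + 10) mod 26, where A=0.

D(3): 19·3+10=67≡15 → P
P(15): 19·15+10=295≡9 → J
O(14): 19·14+10=276≡16 → Q

PJQ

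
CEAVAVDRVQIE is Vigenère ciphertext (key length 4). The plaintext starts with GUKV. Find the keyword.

Subtract each crib letter from the matching ciphertext letter (mod 26):
C(2)−G(6)=-4≡22 → W
E(4)−U(20)=-16≡10 → K
A(0)−K(10)=-10≡16 → Q
V(21)−V(21)=0 → A

WKQA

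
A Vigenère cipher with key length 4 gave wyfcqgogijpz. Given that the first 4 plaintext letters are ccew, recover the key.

Subtract each crib letter from the matching ciphertext letter (mod 26):
w(22)−c(2)=20 → u
y(24)−c(2)=22 → w
f(5)−e(4)=1 → b
c(2)−w(22)=-20≡6 → g

uwbg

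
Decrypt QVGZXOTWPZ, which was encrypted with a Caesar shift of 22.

Q(16): 16−22=-6≡20 → U
V(21): 21−22=-1≡25 → Z
G(6): 6−22=-16≡10 → K
Z(25): 25−22=3 → D
X(23): 23−22=1 → B
O(14): 14−22=-8≡18 → S
T(19): 19−22=-3≡23 → X
W(22): 22−22=0 → A
P(15): 15−22=-7≡19 → T
Z(25): 25−22=3 → D

UZKDBSXATD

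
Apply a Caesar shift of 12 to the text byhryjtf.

b(1): 1+12=13 → n
y(24): 24+12=36≡10 → k
h(7): 7+12=19 → t
r(17): 17+12=29≡3 → d
y(24): 24+12=36≡10 → k
j(9): 9+12=21 → v
t(19): 19+12=31≡5 → f
f(5): 5+12=17 → r

nktdkvfr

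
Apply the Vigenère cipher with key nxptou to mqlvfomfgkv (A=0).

Repeat the key across the message: nxptounxpto
m(12)+n(13): 25 → z
q(16)+x(23): 39≡13 → n
l(11)+p(15): 26≡0 → a
v(21)+t(19): 40≡14 → o
f(5)+o(14): 19 → t
o(14)+u(20): 34≡8 → i
m(12)+n(13): 25 → z
f(5)+x(23): 28≡2 → c
g(6)+p(15): 21 → v
k(10)+t(19): 29≡3 → d
v(21)+o(14): 35≡9 → j

znaotizcvdj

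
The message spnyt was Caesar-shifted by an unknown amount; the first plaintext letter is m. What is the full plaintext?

From the crib: s(18)−m(12)=6, so the shift is 6.
Subtract 6 from each ciphertext letter:
s(18): 18−6=12 → m
p(15): 15−6=9 → j
n(13): 13−6=7 → h
y(24): 24−6=18 → s
t(19): 19−6=13 → n

mjhsn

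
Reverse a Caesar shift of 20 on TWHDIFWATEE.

T(19): 19−20=-1≡25 → Z
W(22): 22−20=2 → C
H(7): 7−20=-13≡13 → N
D(3): 3−20=-17≡9 → J
I(8): 8−20=-12≡14 → O
F(5): 5−20=-15≡11 → L
W(22): 22−20=2 → C
A(0): 0−20=-20≡6 → G
T(19): 19−20=-1≡25 → Z
E(4): 4−20=-16≡10 → K
E(4): 4−20=-16≡10 → K

ZCNJOLCGZKK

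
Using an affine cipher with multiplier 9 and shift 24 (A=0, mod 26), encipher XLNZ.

X(23): 9·23+24=231≡23 → X
L(11): 9·11+24=123≡19 → T
N(13): 9·13+24=141≡11 → L
Z(25): 9·25+24=249≡15 → P

XTLP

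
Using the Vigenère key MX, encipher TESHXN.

Repeat the key across the message: MXMXMX
T(19)+M(12): 31≡5 → F
E(4)+X(23): 27≡1 → B
S(18)+M(12): 30≡4 → E
H(7)+X(23): 30≡4 → E
X(23)+M(12): 35≡9 → J
N(13)+X(23): 36≡10 → K

FBEEJK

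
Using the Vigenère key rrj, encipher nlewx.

ecnno

Repeat the key across the message: rrjrr
n(13)+r(17): 30≡4 → e
l(11)+r(17): 28≡2 → c
e(4)+j(9): 13 → n
w(22)+r(17): 39≡13 → n
x(23)+r(17): 40≡14 → o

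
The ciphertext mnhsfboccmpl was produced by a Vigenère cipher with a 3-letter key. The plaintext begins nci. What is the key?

Subtract each crib letter from the matching ciphertext letter (mod 26):
m(12)−n(13)=-1≡25 → z
n(13)−c(2)=11 → l
h(7)−i(8)=-1≡25 → z

zlz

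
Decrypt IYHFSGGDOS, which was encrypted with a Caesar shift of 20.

I(8): 8−20=-12≡14 → O
Y(24): 24−20=4 → E
H(7): 7−20=-13≡13 → N
F(5): 5−20=-15≡11 → L
S(18): 18−20=-2≡24 → Y
G(6): 6−20=-14≡12 → M
G(6): 6−20=-14≡12 → M
D(3): 3−20=-17≡9 → J
O(14): 14−20=-6≡20 → U
S(18): 18−20=-2≡24 → Y

OENLYMMJUY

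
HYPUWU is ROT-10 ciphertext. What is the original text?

H(7): 7−10=-3≡23 → X
Y(24): 24−10=14 → O
P(15): 15−10=5 → F
U(20): 20−10=10 → K
W(22): 22−10=12 → M
U(20): 20−10=10 → K

XOFKMK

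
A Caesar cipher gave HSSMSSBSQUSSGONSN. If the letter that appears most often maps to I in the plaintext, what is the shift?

10

The most frequent ciphertext letter is S (appears 8 times).
S is position 18; I is position 8.
Shift = 10.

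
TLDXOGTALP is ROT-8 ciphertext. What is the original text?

LDVPGYLSDH

T(19): 19−8=11 → L
L(11): 11−8=3 → D
D(3): 3−8=-5≡21 → V
X(23): 23−8=15 → P
O(14): 14−8=6 → G
G(6): 6−8=-2≡24 → Y
T(19): 19−8=11 → L
A(0): 0−8=-8≡18 → S
L(11): 11−8=3 → D
P(15): 15−8=7 → H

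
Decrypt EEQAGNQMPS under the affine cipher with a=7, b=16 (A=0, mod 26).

CCAUGHASLE

The inverse of 7 mod 26 is 15, since 7·15=105≡1. Apply D(y)=15·(y−16) mod 26:
E(4): 15·(4−16)=-180≡2 → C
E(4): 15·(4−16)=-180≡2 → C
Q(16): 15·(16−16)=0 → A
A(0): 15·(0−16)=-240≡20 → U
G(6): 15·(6−16)=-150≡6 → G
N(13): 15·(13−16)=-45≡7 → H
Q(16): 15·(16−16)=0 → A
M(12): 15·(12−16)=-60≡18 → S
P(15): 15·(15−16)=-15≡11 → L
S(18): 15·(18−16)=30≡4 → E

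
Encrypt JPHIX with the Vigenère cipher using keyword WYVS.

FNCAT

Repeat the key across the message: WYVSW
J(9)+W(22): 31≡5 → F
P(15)+Y(24): 39≡13 → N
H(7)+V(21): 28≡2 → C
I(8)+S(18): 26≡0 → A
X(23)+W(22): 45≡19 → T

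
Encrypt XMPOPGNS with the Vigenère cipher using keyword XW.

Repeat the key across the message: XWXWXWXW
X(23)+X(23): 46≡20 → U
M(12)+W(22): 34≡8 → I
P(15)+X(23): 38≡12 → M
O(14)+W(22): 36≡10 → K
P(15)+X(23): 38≡12 → M
G(6)+W(22): 28≡2 → C
N(13)+X(23): 36≡10 → K
S(18)+W(22): 40≡14 → O

UIMKMCKO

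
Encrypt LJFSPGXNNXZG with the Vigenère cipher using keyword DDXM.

Repeat the key across the message: DDXMDDXMDDXM
L(11)+D(3): 14 → O
J(9)+D(3): 12 → M
F(5)+X(23): 28≡2 → C
S(18)+M(12): 30≡4 → E
P(15)+D(3): 18 → S
G(6)+D(3): 9 → J
X(23)+X(23): 46≡20 → U
N(13)+M(12): 25 → Z
N(13)+D(3): 16 → Q
X(23)+D(3): 26≡0 → A
Z(25)+X(23): 48≡22 → W
G(6)+M(12): 18 → S

OMCESJUZQAWS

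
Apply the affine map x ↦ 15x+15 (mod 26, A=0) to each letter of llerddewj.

yyxkiixhu

l(11): 15·11+15=180≡24 → y
l(11): 15·11+15=180≡24 → y
e(4): 15·4+15=75≡23 → x
r(17): 15·17+15=270≡10 → k
d(3): 15·3+15=60≡8 → i
d(3): 15·3+15=60≡8 → i
e(4): 15·4+15=75≡23 → x
w(22): 15·22+15=345≡7 → h
j(9): 15·9+15=150≡20 → u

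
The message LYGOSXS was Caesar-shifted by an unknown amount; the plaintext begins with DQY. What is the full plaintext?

From the crib: L(11)−D(3)=8, so the shift is 8.
Subtract 8 from each ciphertext letter:
L(11): 11−8=3 → D
Y(24): 24−8=16 → Q
G(6): 6−8=-2≡24 → Y
O(14): 14−8=6 → G
S(18): 18−8=10 → K
X(23): 23−8=15 → P
S(18): 18−8=10 → K

DQYGKPK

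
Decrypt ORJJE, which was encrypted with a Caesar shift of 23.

O(14): 14−23=-9≡17 → R
R(17): 17−23=-6≡20 → U
J(9): 9−23=-14≡12 → M
J(9): 9−23=-14≡12 → M
E(4): 4−23=-19≡7 → H

RUMMH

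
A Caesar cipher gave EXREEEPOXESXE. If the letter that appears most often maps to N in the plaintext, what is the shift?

The most frequent ciphertext letter is E (appears 6 times).
E is position 4; N is position 13.
Shift = -9≡17.

17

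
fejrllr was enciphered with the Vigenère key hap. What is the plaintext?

Repeat the key across the ciphertext: haphaph
f(5)−h(7): -2≡24 → y
e(4)−a(0): 4 → e
j(9)−p(15): -6≡20 → u
r(17)−h(7): 10 → k
l(11)−a(0): 11 → l
l(11)−p(15): -4≡22 → w
r(17)−h(7): 10 → k

yeuklwk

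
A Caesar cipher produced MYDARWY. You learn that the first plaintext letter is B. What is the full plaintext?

BNSPGLN

From the crib: M(12)−B(1)=11, so the shift is 11.
Subtract 11 from each ciphertext letter:
M(12): 12−11=1 → B
Y(24): 24−11=13 → N
D(3): 3−11=-8≡18 → S
A(0): 0−11=-11≡15 → P
R(17): 17−11=6 → G
W(22): 22−11=11 → L
Y(24): 24−11=13 → N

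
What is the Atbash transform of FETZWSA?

F(5) → U(20)
E(4) → V(21)
T(19) → G(6)
Z(25) → A(0)
W(22) → D(3)
S(18) → H(7)
A(0) → Z(25)

UVGADHZ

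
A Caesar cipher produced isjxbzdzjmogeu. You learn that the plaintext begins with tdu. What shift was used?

From the crib: i(8)−t(19)=-11≡15, so the shift is 15.

15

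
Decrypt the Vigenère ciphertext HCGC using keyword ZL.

IRHR

Repeat the key across the ciphertext: ZLZL
H(7)−Z(25): -18≡8 → I
C(2)−L(11): -9≡17 → R
G(6)−Z(25): -19≡7 → H
C(2)−L(11): -9≡17 → R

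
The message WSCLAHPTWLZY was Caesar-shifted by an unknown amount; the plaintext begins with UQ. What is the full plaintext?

UQAJYFNRUJXW

From the crib: W(22)−U(20)=2, so the shift is 2.
Subtract 2 from each ciphertext letter:
W(22): 22−2=20 → U
S(18): 18−2=16 → Q
C(2): 2−2=0 → A
L(11): 11−2=9 → J
A(0): 0−2=-2≡24 → Y
H(7): 7−2=5 → F
P(15): 15−2=13 → N
T(19): 19−2=17 → R
W(22): 22−2=20 → U
L(11): 11−2=9 → J
Z(25): 25−2=23 → X
Y(24): 24−2=22 → W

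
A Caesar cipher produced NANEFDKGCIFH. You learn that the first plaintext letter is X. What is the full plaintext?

XKXOPNUQMSPR

From the crib: N(13)−X(23)=-10≡16, so the shift is 16.
Subtract 16 from each ciphertext letter:
N(13): 13−16=-3≡23 → X
A(0): 0−16=-16≡10 → K
N(13): 13−16=-3≡23 → X
E(4): 4−16=-12≡14 → O
F(5): 5−16=-11≡15 → P
D(3): 3−16=-13≡13 → N
K(10): 10−16=-6≡20 → U
G(6): 6−16=-10≡16 → Q
C(2): 2−16=-14≡12 → M
I(8): 8−16=-8≡18 → S
F(5): 5−16=-11≡15 → P
H(7): 7−16=-9≡17 → R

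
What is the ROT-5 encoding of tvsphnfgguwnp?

t(19): 19+5=24 → y
v(21): 21+5=26≡0 → a
s(18): 18+5=23 → x
p(15): 15+5=20 → u
h(7): 7+5=12 → m
n(13): 13+5=18 → s
f(5): 5+5=10 → k
g(6): 6+5=11 → l
g(6): 6+5=11 → l
u(20): 20+5=25 → z
w(22): 22+5=27≡1 → b
n(13): 13+5=18 → s
p(15): 15+5=20 → u

yaxumskllzbsu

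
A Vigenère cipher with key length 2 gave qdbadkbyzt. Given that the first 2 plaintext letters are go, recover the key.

kp

Subtract each crib letter from the matching ciphertext letter (mod 26):
q(16)−g(6)=10 → k
d(3)−o(14)=-11≡15 → p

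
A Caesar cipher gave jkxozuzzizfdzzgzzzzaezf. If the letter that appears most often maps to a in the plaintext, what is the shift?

25

The most frequent ciphertext letter is z (appears 11 times).
z is position 25; a is position 0.
Shift = 25.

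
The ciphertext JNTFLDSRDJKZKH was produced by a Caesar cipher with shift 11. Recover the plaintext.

J(9): 9−11=-2≡24 → Y
N(13): 13−11=2 → C
T(19): 19−11=8 → I
F(5): 5−11=-6≡20 → U
L(11): 11−11=0 → A
D(3): 3−11=-8≡18 → S
S(18): 18−11=7 → H
R(17): 17−11=6 → G
D(3): 3−11=-8≡18 → S
J(9): 9−11=-2≡24 → Y
K(10): 10−11=-1≡25 → Z
Z(25): 25−11=14 → O
K(10): 10−11=-1≡25 → Z
H(7): 7−11=-4≡22 → W

YCIUASHGSYZOZW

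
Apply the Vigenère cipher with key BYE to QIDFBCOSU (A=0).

Repeat the key across the message: BYEBYEBYE
Q(16)+B(1): 17 → R
I(8)+Y(24): 32≡6 → G
D(3)+E(4): 7 → H
F(5)+B(1): 6 → G
B(1)+Y(24): 25 → Z
C(2)+E(4): 6 → G
O(14)+B(1): 15 → P
S(18)+Y(24): 42≡16 → Q
U(20)+E(4): 24 → Y

RGHGZGPQY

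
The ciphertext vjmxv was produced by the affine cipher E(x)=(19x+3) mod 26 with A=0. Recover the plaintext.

qovmq

The inverse of 19 mod 26 is 11, since 19·11=209≡1. Apply D(y)=11·(y−3) mod 26:
v(21): 11·(21−3)=198≡16 → q
j(9): 11·(9−3)=66≡14 → o
m(12): 11·(12−3)=99≡21 → v
x(23): 11·(23−3)=220≡12 → m
v(21): 11·(21−3)=198≡16 → q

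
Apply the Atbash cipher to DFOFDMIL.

D(3) → W(22)
F(5) → U(20)
O(14) → L(11)
F(5) → U(20)
D(3) → W(22)
M(12) → N(13)
I(8) → R(17)
L(11) → O(14)

WULUWNRO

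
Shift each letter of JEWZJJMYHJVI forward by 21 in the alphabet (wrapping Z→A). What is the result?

J(9): 9+21=30≡4 → E
E(4): 4+21=25 → Z
W(22): 22+21=43≡17 → R
Z(25): 25+21=46≡20 → U
J(9): 9+21=30≡4 → E
J(9): 9+21=30≡4 → E
M(12): 12+21=33≡7 → H
Y(24): 24+21=45≡19 → T
H(7): 7+21=28≡2 → C
J(9): 9+21=30≡4 → E
V(21): 21+21=42≡16 → Q
I(8): 8+21=29≡3 → D

EZRUEEHTCEQD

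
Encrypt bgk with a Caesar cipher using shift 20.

vae

b(1): 1+20=21 → v
g(6): 6+20=26≡0 → a
k(10): 10+20=30≡4 → e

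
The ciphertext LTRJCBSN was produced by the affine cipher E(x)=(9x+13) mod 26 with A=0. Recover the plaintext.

The inverse of 9 mod 26 is 3, since 9·3=27≡1. Apply D(y)=3·(y−13) mod 26:
L(11): 3·(11−13)=-6≡20 → U
T(19): 3·(19−13)=18 → S
R(17): 3·(17−13)=12 → M
J(9): 3·(9−13)=-12≡14 → O
C(2): 3·(2−13)=-33≡19 → T
B(1): 3·(1−13)=-36≡16 → Q
S(18): 3·(18−13)=15 → P
N(13): 3·(13−13)=0 → A

USMOTQPA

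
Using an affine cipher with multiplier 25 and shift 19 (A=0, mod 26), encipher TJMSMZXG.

T(19): 25·19+19=494≡0 → A
J(9): 25·9+19=244≡10 → K
M(12): 25·12+19=319≡7 → H
S(18): 25·18+19=469≡1 → B
M(12): 25·12+19=319≡7 → H
Z(25): 25·25+19=644≡20 → U
X(23): 25·23+19=594≡22 → W
G(6): 25·6+19=169≡13 → N

AKHBHUWN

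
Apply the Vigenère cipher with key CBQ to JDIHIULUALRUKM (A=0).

LEYJJKNVQNSKMN

Repeat the key across the message: CBQCBQCBQCBQCB
J(9)+C(2): 11 → L
D(3)+B(1): 4 → E
I(8)+Q(16): 24 → Y
H(7)+C(2): 9 → J
I(8)+B(1): 9 → J
U(20)+Q(16): 36≡10 → K
L(11)+C(2): 13 → N
U(20)+B(1): 21 → V
A(0)+Q(16): 16 → Q
L(11)+C(2): 13 → N
R(17)+B(1): 18 → S
U(20)+Q(16): 36≡10 → K
K(10)+C(2): 12 → M
M(12)+B(1): 13 → N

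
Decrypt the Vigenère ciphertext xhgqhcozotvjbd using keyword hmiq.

qvyaaqgjhhntur

Repeat the key across the ciphertext: hmiqhmiqhmiqhm
x(23)−h(7): 16 → q
h(7)−m(12): -5≡21 → v
g(6)−i(8): -2≡24 → y
q(16)−q(16): 0 → a
h(7)−h(7): 0 → a
c(2)−m(12): -10≡16 → q
o(14)−i(8): 6 → g
z(25)−q(16): 9 → j
o(14)−h(7): 7 → h
t(19)−m(12): 7 → h
v(21)−i(8): 13 → n
j(9)−q(16): -7≡19 → t
b(1)−h(7): -6≡20 → u
d(3)−m(12): -9≡17 → r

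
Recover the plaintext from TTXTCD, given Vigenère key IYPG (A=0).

LVINUF

Repeat the key across the ciphertext: IYPGIY
T(19)−I(8): 11 → L
T(19)−Y(24): -5≡21 → V
X(23)−P(15): 8 → I
T(19)−G(6): 13 → N
C(2)−I(8): -6≡20 → U
D(3)−Y(24): -21≡5 → F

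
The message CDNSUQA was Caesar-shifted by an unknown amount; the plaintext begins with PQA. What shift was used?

13

From the crib: C(2)−P(15)=-13≡13, so the shift is 13.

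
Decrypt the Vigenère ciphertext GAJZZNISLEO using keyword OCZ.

Repeat the key across the ciphertext: OCZOCZOCZOC
G(6)−O(14): -8≡18 → S
A(0)−C(2): -2≡24 → Y
J(9)−Z(25): -16≡10 → K
Z(25)−O(14): 11 → L
Z(25)−C(2): 23 → X
N(13)−Z(25): -12≡14 → O
I(8)−O(14): -6≡20 → U
S(18)−C(2): 16 → Q
L(11)−Z(25): -14≡12 → M
E(4)−O(14): -10≡16 → Q
O(14)−C(2): 12 → M

SYKLXOUQMQM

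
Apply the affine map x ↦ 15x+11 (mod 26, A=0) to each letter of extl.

tsku

e(4): 15·4+11=71≡19 → t
x(23): 15·23+11=356≡18 → s
t(19): 15·19+11=296≡10 → k
l(11): 15·11+11=176≡20 → u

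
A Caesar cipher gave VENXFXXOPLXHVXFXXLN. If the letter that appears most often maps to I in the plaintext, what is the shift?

15

The most frequent ciphertext letter is X (appears 7 times).
X is position 23; I is position 8.
Shift = 15.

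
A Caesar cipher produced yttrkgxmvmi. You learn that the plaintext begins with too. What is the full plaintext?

toomfbshqhd

From the crib: y(24)−t(19)=5, so the shift is 5.
Subtract 5 from each ciphertext letter:
y(24): 24−5=19 → t
t(19): 19−5=14 → o
t(19): 19−5=14 → o
r(17): 17−5=12 → m
k(10): 10−5=5 → f
g(6): 6−5=1 → b
x(23): 23−5=18 → s
m(12): 12−5=7 → h
v(21): 21−5=16 → q
m(12): 12−5=7 → h
i(8): 8−5=3 → d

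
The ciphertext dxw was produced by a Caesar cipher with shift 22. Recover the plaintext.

d(3): 3−22=-19≡7 → h
x(23): 23−22=1 → b
w(22): 22−22=0 → a

hba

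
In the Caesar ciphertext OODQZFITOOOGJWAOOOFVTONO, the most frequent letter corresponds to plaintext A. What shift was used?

14

The most frequent ciphertext letter is O (appears 10 times).
O is position 14; A is position 0.
Shift = 14.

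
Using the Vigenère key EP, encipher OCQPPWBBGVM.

SRUETLFQKKQ

Repeat the key across the message: EPEPEPEPEPE
O(14)+E(4): 18 → S
C(2)+P(15): 17 → R
Q(16)+E(4): 20 → U
P(15)+P(15): 30≡4 → E
P(15)+E(4): 19 → T
W(22)+P(15): 37≡11 → L
B(1)+E(4): 5 → F
B(1)+P(15): 16 → Q
G(6)+E(4): 10 → K
V(21)+P(15): 36≡10 → K
M(12)+E(4): 16 → Q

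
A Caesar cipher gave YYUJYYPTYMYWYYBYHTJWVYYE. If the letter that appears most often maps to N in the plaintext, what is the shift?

11

The most frequent ciphertext letter is Y (appears 11 times).
Y is position 24; N is position 13.
Shift = 11.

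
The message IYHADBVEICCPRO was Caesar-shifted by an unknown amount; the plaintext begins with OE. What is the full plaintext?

From the crib: I(8)−O(14)=-6≡20, so the shift is 20.
Subtract 20 from each ciphertext letter:
I(8): 8−20=-12≡14 → O
Y(24): 24−20=4 → E
H(7): 7−20=-13≡13 → N
A(0): 0−20=-20≡6 → G
D(3): 3−20=-17≡9 → J
B(1): 1−20=-19≡7 → H
V(21): 21−20=1 → B
E(4): 4−20=-16≡10 → K
I(8): 8−20=-12≡14 → O
C(2): 2−20=-18≡8 → I
C(2): 2−20=-18≡8 → I
P(15): 15−20=-5≡21 → V
R(17): 17−20=-3≡23 → X
O(14): 14−20=-6≡20 → U

OENGJHBKOIIVXU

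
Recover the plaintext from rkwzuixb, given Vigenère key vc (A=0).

wibxzgcz

Repeat the key across the ciphertext: vcvcvcvc
r(17)−v(21): -4≡22 → w
k(10)−c(2): 8 → i
w(22)−v(21): 1 → b
z(25)−c(2): 23 → x
u(20)−v(21): -1≡25 → z
i(8)−c(2): 6 → g
x(23)−v(21): 2 → c
b(1)−c(2): -1≡25 → z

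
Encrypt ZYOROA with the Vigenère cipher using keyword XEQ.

WCEOSQ

Repeat the key across the message: XEQXEQ
Z(25)+X(23): 48≡22 → W
Y(24)+E(4): 28≡2 → C
O(14)+Q(16): 30≡4 → E
R(17)+X(23): 40≡14 → O
O(14)+E(4): 18 → S
A(0)+Q(16): 16 → Q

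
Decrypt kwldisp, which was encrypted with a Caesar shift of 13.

k(10): 10−13=-3≡23 → x
w(22): 22−13=9 → j
l(11): 11−13=-2≡24 → y
d(3): 3−13=-10≡16 → q
i(8): 8−13=-5≡21 → v
s(18): 18−13=5 → f
p(15): 15−13=2 → c

xjyqvfc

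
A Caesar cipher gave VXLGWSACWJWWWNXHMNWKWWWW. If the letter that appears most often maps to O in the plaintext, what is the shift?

8

The most frequent ciphertext letter is W (appears 10 times).
W is position 22; O is position 14.
Shift = 8.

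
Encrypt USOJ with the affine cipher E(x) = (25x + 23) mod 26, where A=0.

U(20): 25·20+23=523≡3 → D
S(18): 25·18+23=473≡5 → F
O(14): 25·14+23=373≡9 → J
J(9): 25·9+23=248≡14 → O

DFJO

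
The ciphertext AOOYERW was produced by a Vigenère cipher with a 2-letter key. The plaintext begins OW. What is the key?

MS

Subtract each crib letter from the matching ciphertext letter (mod 26):
A(0)−O(14)=-14≡12 → M
O(14)−W(22)=-8≡18 → S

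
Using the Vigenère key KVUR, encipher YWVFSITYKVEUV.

IRPWCDNPUQYLF

Repeat the key across the message: KVURKVURKVURK
Y(24)+K(10): 34≡8 → I
W(22)+V(21): 43≡17 → R
V(21)+U(20): 41≡15 → P
F(5)+R(17): 22 → W
S(18)+K(10): 28≡2 → C
I(8)+V(21): 29≡3 → D
T(19)+U(20): 39≡13 → N
Y(24)+R(17): 41≡15 → P
K(10)+K(10): 20 → U
V(21)+V(21): 42≡16 → Q
E(4)+U(20): 24 → Y
U(20)+R(17): 37≡11 → L
V(21)+K(10): 31≡5 → F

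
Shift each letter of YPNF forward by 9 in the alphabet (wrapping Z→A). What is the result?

HYWO

Y(24): 24+9=33≡7 → H
P(15): 15+9=24 → Y
N(13): 13+9=22 → W
F(5): 5+9=14 → O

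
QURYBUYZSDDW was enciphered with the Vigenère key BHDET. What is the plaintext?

PNOUITRWOKCP

Repeat the key across the ciphertext: BHDETBHDETBH
Q(16)−B(1): 15 → P
U(20)−H(7): 13 → N
R(17)−D(3): 14 → O
Y(24)−E(4): 20 → U
B(1)−T(19): -18≡8 → I
U(20)−B(1): 19 → T
Y(24)−H(7): 17 → R
Z(25)−D(3): 22 → W
S(18)−E(4): 14 → O
D(3)−T(19): -16≡10 → K
D(3)−B(1): 2 → C
W(22)−H(7): 15 → P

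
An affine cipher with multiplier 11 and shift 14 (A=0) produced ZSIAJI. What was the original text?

BYQUJQ

The inverse of 11 mod 26 is 19, since 11·19=209≡1. Apply D(y)=19·(y−14) mod 26:
Z(25): 19·(25−14)=209≡1 → B
S(18): 19·(18−14)=76≡24 → Y
I(8): 19·(8−14)=-114≡16 → Q
A(0): 19·(0−14)=-266≡20 → U
J(9): 19·(9−14)=-95≡9 → J
I(8): 19·(8−14)=-114≡16 → Q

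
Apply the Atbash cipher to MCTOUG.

M(12) → N(13)
C(2) → X(23)
T(19) → G(6)
O(14) → L(11)
U(20) → F(5)
G(6) → T(19)

NXGLFT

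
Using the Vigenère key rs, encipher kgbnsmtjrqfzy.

bysfjekbiiwrp

Repeat the key across the message: rsrsrsrsrsrsr
k(10)+r(17): 27≡1 → b
g(6)+s(18): 24 → y
b(1)+r(17): 18 → s
n(13)+s(18): 31≡5 → f
s(18)+r(17): 35≡9 → j
m(12)+s(18): 30≡4 → e
t(19)+r(17): 36≡10 → k
j(9)+s(18): 27≡1 → b
r(17)+r(17): 34≡8 → i
q(16)+s(18): 34≡8 → i
f(5)+r(17): 22 → w
z(25)+s(18): 43≡17 → r
y(24)+r(17): 41≡15 → p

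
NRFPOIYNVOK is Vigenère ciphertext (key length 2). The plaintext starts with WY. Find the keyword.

RT

Subtract each crib letter from the matching ciphertext letter (mod 26):
N(13)−W(22)=-9≡17 → R
R(17)−Y(24)=-7≡19 → T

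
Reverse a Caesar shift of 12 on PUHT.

DIVH

P(15): 15−12=3 → D
U(20): 20−12=8 → I
H(7): 7−12=-5≡21 → V
T(19): 19−12=7 → H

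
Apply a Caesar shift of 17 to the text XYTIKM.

X(23): 23+17=40≡14 → O
Y(24): 24+17=41≡15 → P
T(19): 19+17=36≡10 → K
I(8): 8+17=25 → Z
K(10): 10+17=27≡1 → B
M(12): 12+17=29≡3 → D

OPKZBD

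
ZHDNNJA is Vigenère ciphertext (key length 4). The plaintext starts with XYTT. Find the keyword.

Subtract each crib letter from the matching ciphertext letter (mod 26):
Z(25)−X(23)=2 → C
H(7)−Y(24)=-17≡9 → J
D(3)−T(19)=-16≡10 → K
N(13)−T(19)=-6≡20 → U

CJKU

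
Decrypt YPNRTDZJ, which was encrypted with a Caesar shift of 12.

Y(24): 24−12=12 → M
P(15): 15−12=3 → D
N(13): 13−12=1 → B
R(17): 17−12=5 → F
T(19): 19−12=7 → H
D(3): 3−12=-9≡17 → R
Z(25): 25−12=13 → N
J(9): 9−12=-3≡23 → X

MDBFHRNX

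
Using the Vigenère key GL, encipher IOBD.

Repeat the key across the message: GLGL
I(8)+G(6): 14 → O
O(14)+L(11): 25 → Z
B(1)+G(6): 7 → H
D(3)+L(11): 14 → O

OZHO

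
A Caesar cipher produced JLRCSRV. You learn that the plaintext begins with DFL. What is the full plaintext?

DFLWMLP

From the crib: J(9)−D(3)=6, so the shift is 6.
Subtract 6 from each ciphertext letter:
J(9): 9−6=3 → D
L(11): 11−6=5 → F
R(17): 17−6=11 → L
C(2): 2−6=-4≡22 → W
S(18): 18−6=12 → M
R(17): 17−6=11 → L
V(21): 21−6=15 → P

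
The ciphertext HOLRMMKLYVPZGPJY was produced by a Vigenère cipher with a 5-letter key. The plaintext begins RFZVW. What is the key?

Subtract each crib letter from the matching ciphertext letter (mod 26):
H(7)−R(17)=-10≡16 → Q
O(14)−F(5)=9 → J
L(11)−Z(25)=-14≡12 → M
R(17)−V(21)=-4≡22 → W
M(12)−W(22)=-10≡16 → Q

QJMWQ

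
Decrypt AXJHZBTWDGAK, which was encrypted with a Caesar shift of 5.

A(0): 0−5=-5≡21 → V
X(23): 23−5=18 → S
J(9): 9−5=4 → E
H(7): 7−5=2 → C
Z(25): 25−5=20 → U
B(1): 1−5=-4≡22 → W
T(19): 19−5=14 → O
W(22): 22−5=17 → R
D(3): 3−5=-2≡24 → Y
G(6): 6−5=1 → B
A(0): 0−5=-5≡21 → V
K(10): 10−5=5 → F

VSECUWORYBVF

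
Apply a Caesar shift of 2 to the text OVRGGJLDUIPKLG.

O(14): 14+2=16 → Q
V(21): 21+2=23 → X
R(17): 17+2=19 → T
G(6): 6+2=8 → I
G(6): 6+2=8 → I
J(9): 9+2=11 → L
L(11): 11+2=13 → N
D(3): 3+2=5 → F
U(20): 20+2=22 → W
I(8): 8+2=10 → K
P(15): 15+2=17 → R
K(10): 10+2=12 → M
L(11): 11+2=13 → N
G(6): 6+2=8 → I

QXTIILNFWKRMNI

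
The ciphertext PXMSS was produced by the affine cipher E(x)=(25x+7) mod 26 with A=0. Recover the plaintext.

SKVPP

The inverse of 25 mod 26 is 25, since 25·25=625≡1. Apply D(y)=25·(y−7) mod 26:
P(15): 25·(15−7)=200≡18 → S
X(23): 25·(23−7)=400≡10 → K
M(12): 25·(12−7)=125≡21 → V
S(18): 25·(18−7)=275≡15 → P
S(18): 25·(18−7)=275≡15 → P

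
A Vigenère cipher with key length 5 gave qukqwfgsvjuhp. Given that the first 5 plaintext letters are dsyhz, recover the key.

Subtract each crib letter from the matching ciphertext letter (mod 26):
q(16)−d(3)=13 → n
u(20)−s(18)=2 → c
k(10)−y(24)=-14≡12 → m
q(16)−h(7)=9 → j
w(22)−z(25)=-3≡23 → x

ncmjx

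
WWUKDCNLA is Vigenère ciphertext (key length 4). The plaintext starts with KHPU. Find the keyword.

Subtract each crib letter from the matching ciphertext letter (mod 26):
W(22)−K(10)=12 → M
W(22)−H(7)=15 → P
U(20)−P(15)=5 → F
K(10)−U(20)=-10≡16 → Q

MPFQ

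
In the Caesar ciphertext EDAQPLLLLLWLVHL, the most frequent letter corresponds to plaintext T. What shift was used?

18

The most frequent ciphertext letter is L (appears 7 times).
L is position 11; T is position 19.
Shift = -8≡18.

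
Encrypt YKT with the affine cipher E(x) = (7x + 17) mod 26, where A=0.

Y(24): 7·24+17=185≡3 → D
K(10): 7·10+17=87≡9 → J
T(19): 7·19+17=150≡20 → U

DJU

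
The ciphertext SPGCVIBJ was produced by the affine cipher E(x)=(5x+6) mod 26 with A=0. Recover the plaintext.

SHAUDQZL

The inverse of 5 mod 26 is 21, since 5·21=105≡1. Apply D(y)=21·(y−6) mod 26:
S(18): 21·(18−6)=252≡18 → S
P(15): 21·(15−6)=189≡7 → H
G(6): 21·(6−6)=0 → A
C(2): 21·(2−6)=-84≡20 → U
V(21): 21·(21−6)=315≡3 → D
I(8): 21·(8−6)=42≡16 → Q
B(1): 21·(1−6)=-105≡25 → Z
J(9): 21·(9−6)=63≡11 → L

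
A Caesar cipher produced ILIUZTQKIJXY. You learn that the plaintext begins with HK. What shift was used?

1

From the crib: I(8)−H(7)=1, so the shift is 1.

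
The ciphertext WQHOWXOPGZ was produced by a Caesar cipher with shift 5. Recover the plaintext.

W(22): 22−5=17 → R
Q(16): 16−5=11 → L
H(7): 7−5=2 → C
O(14): 14−5=9 → J
W(22): 22−5=17 → R
X(23): 23−5=18 → S
O(14): 14−5=9 → J
P(15): 15−5=10 → K
G(6): 6−5=1 → B
Z(25): 25−5=20 → U

RLCJRSJKBU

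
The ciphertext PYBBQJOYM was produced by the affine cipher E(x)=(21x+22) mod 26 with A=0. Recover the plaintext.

RKZZWNMKC

The inverse of 21 mod 26 is 5, since 21·5=105≡1. Apply D(y)=5·(y−22) mod 26:
P(15): 5·(15−22)=-35≡17 → R
Y(24): 5·(24−22)=10 → K
B(1): 5·(1−22)=-105≡25 → Z
B(1): 5·(1−22)=-105≡25 → Z
Q(16): 5·(16−22)=-30≡22 → W
J(9): 5·(9−22)=-65≡13 → N
O(14): 5·(14−22)=-40≡12 → M
Y(24): 5·(24−22)=10 → K
M(12): 5·(12−22)=-50≡2 → C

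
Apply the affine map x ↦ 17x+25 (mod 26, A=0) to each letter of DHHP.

D(3): 17·3+25=76≡24 → Y
H(7): 17·7+25=144≡14 → O
H(7): 17·7+25=144≡14 → O
P(15): 17·15+25=280≡20 → U

YOOU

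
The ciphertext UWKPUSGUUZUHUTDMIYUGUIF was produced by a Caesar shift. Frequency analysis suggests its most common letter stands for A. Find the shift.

The most frequent ciphertext letter is U (appears 8 times).
U is position 20; A is position 0.
Shift = 20.

20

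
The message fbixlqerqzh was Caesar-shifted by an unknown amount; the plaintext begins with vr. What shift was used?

10

From the crib: f(5)−v(21)=-16≡10, so the shift is 10.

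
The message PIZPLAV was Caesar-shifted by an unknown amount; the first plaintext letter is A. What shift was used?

From the crib: P(15)−A(0)=15, so the shift is 15.

15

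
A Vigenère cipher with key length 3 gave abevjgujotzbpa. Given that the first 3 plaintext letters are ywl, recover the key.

Subtract each crib letter from the matching ciphertext letter (mod 26):
a(0)−y(24)=-24≡2 → c
b(1)−w(22)=-21≡5 → f
e(4)−l(11)=-7≡19 → t

cft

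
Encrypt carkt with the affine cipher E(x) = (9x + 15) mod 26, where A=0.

hpmbe

c(2): 9·2+15=33≡7 → h
a(0): 9·0+15=15 → p
r(17): 9·17+15=168≡12 → m
k(10): 9·10+15=105≡1 → b
t(19): 9·19+15=186≡4 → e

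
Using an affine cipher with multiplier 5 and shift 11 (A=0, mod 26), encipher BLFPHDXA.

QOKIUAWL

B(1): 5·1+11=16 → Q
L(11): 5·11+11=66≡14 → O
F(5): 5·5+11=36≡10 → K
P(15): 5·15+11=86≡8 → I
H(7): 5·7+11=46≡20 → U
D(3): 5·3+11=26≡0 → A
X(23): 5·23+11=126≡22 → W
A(0): 5·0+11=11 → L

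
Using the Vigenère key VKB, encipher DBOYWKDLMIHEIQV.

YLPTGLYVNDRFDAW

Repeat the key across the message: VKBVKBVKBVKBVKB
D(3)+V(21): 24 → Y
B(1)+K(10): 11 → L
O(14)+B(1): 15 → P
Y(24)+V(21): 45≡19 → T
W(22)+K(10): 32≡6 → G
K(10)+B(1): 11 → L
D(3)+V(21): 24 → Y
L(11)+K(10): 21 → V
M(12)+B(1): 13 → N
I(8)+V(21): 29≡3 → D
H(7)+K(10): 17 → R
E(4)+B(1): 5 → F
I(8)+V(21): 29≡3 → D
Q(16)+K(10): 26≡0 → A
V(21)+B(1): 22 → W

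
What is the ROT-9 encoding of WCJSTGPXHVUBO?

W(22): 22+9=31≡5 → F
C(2): 2+9=11 → L
J(9): 9+9=18 → S
S(18): 18+9=27≡1 → B
T(19): 19+9=28≡2 → C
G(6): 6+9=15 → P
P(15): 15+9=24 → Y
X(23): 23+9=32≡6 → G
H(7): 7+9=16 → Q
V(21): 21+9=30≡4 → E
U(20): 20+9=29≡3 → D
B(1): 1+9=10 → K
O(14): 14+9=23 → X

FLSBCPYGQEDKX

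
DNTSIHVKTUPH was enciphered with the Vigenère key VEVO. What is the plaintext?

Repeat the key across the ciphertext: VEVOVEVOVEVO
D(3)−V(21): -18≡8 → I
N(13)−E(4): 9 → J
T(19)−V(21): -2≡24 → Y
S(18)−O(14): 4 → E
I(8)−V(21): -13≡13 → N
H(7)−E(4): 3 → D
V(21)−V(21): 0 → A
K(10)−O(14): -4≡22 → W
T(19)−V(21): -2≡24 → Y
U(20)−E(4): 16 → Q
P(15)−V(21): -6≡20 → U
H(7)−O(14): -7≡19 → T

IJYENDAWYQUT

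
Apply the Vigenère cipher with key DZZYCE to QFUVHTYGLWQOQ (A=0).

TETTJXBFKUSST

Repeat the key across the message: DZZYCEDZZYCED
Q(16)+D(3): 19 → T
F(5)+Z(25): 30≡4 → E
U(20)+Z(25): 45≡19 → T
V(21)+Y(24): 45≡19 → T
H(7)+C(2): 9 → J
T(19)+E(4): 23 → X
Y(24)+D(3): 27≡1 → B
G(6)+Z(25): 31≡5 → F
L(11)+Z(25): 36≡10 → K
W(22)+Y(24): 46≡20 → U
Q(16)+C(2): 18 → S
O(14)+E(4): 18 → S
Q(16)+D(3): 19 → T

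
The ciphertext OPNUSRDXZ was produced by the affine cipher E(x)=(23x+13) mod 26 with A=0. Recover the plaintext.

The inverse of 23 mod 26 is 17, since 23·17=391≡1. Apply D(y)=17·(y−13) mod 26:
O(14): 17·(14−13)=17 → R
P(15): 17·(15−13)=34≡8 → I
N(13): 17·(13−13)=0 → A
U(20): 17·(20−13)=119≡15 → P
S(18): 17·(18−13)=85≡7 → H
R(17): 17·(17−13)=68≡16 → Q
D(3): 17·(3−13)=-170≡12 → M
X(23): 17·(23−13)=170≡14 → O
Z(25): 17·(25−13)=204≡22 → W

RIAPHQMOW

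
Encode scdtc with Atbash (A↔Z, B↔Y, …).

hxwgx

s(18) → h(7)
c(2) → x(23)
d(3) → w(22)
t(19) → g(6)
c(2) → x(23)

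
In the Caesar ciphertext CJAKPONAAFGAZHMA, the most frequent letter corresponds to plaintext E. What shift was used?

The most frequent ciphertext letter is A (appears 5 times).
A is position 0; E is position 4.
Shift = -4≡22.

22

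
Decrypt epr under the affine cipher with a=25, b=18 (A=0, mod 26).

The inverse of 25 mod 26 is 25, since 25·25=625≡1. Apply D(y)=25·(y−18) mod 26:
e(4): 25·(4−18)=-350≡14 → o
p(15): 25·(15−18)=-75≡3 → d
r(17): 25·(17−18)=-25≡1 → b

odb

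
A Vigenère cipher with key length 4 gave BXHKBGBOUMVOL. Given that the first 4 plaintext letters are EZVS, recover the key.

Subtract each crib letter from the matching ciphertext letter (mod 26):
B(1)−E(4)=-3≡23 → X
X(23)−Z(25)=-2≡24 → Y
H(7)−V(21)=-14≡12 → M
K(10)−S(18)=-8≡18 → S

XYMS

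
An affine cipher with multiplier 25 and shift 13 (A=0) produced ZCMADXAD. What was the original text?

OLBNKQNK

The inverse of 25 mod 26 is 25, since 25·25=625≡1. Apply D(y)=25·(y−13) mod 26:
Z(25): 25·(25−13)=300≡14 → O
C(2): 25·(2−13)=-275≡11 → L
M(12): 25·(12−13)=-25≡1 → B
A(0): 25·(0−13)=-325≡13 → N
D(3): 25·(3−13)=-250≡10 → K
X(23): 25·(23−13)=250≡16 → Q
A(0): 25·(0−13)=-325≡13 → N
D(3): 25·(3−13)=-250≡10 → K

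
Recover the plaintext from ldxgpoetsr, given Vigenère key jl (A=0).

csovgdvijg

Repeat the key across the ciphertext: jljljljljl
l(11)−j(9): 2 → c
d(3)−l(11): -8≡18 → s
x(23)−j(9): 14 → o
g(6)−l(11): -5≡21 → v
p(15)−j(9): 6 → g
o(14)−l(11): 3 → d
e(4)−j(9): -5≡21 → v
t(19)−l(11): 8 → i
s(18)−j(9): 9 → j
r(17)−l(11): 6 → g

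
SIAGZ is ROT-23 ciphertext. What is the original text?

VLDJC

S(18): 18−23=-5≡21 → V
I(8): 8−23=-15≡11 → L
A(0): 0−23=-23≡3 → D
G(6): 6−23=-17≡9 → J
Z(25): 25−23=2 → C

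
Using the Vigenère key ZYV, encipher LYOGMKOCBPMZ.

Repeat the key across the message: ZYVZYVZYVZYV
L(11)+Z(25): 36≡10 → K
Y(24)+Y(24): 48≡22 → W
O(14)+V(21): 35≡9 → J
G(6)+Z(25): 31≡5 → F
M(12)+Y(24): 36≡10 → K
K(10)+V(21): 31≡5 → F
O(14)+Z(25): 39≡13 → N
C(2)+Y(24): 26≡0 → A
B(1)+V(21): 22 → W
P(15)+Z(25): 40≡14 → O
M(12)+Y(24): 36≡10 → K
Z(25)+V(21): 46≡20 → U

KWJFKFNAWOKU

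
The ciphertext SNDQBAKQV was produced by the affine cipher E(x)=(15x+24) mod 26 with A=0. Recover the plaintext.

The inverse of 15 mod 26 is 7, since 15·7=105≡1. Apply D(y)=7·(y−24) mod 26:
S(18): 7·(18−24)=-42≡10 → K
N(13): 7·(13−24)=-77≡1 → B
D(3): 7·(3−24)=-147≡9 → J
Q(16): 7·(16−24)=-56≡22 → W
B(1): 7·(1−24)=-161≡21 → V
A(0): 7·(0−24)=-168≡14 → O
K(10): 7·(10−24)=-98≡6 → G
Q(16): 7·(16−24)=-56≡22 → W
V(21): 7·(21−24)=-21≡5 → F

KBJWVOGWF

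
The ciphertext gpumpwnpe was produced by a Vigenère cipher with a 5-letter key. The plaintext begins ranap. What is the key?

pphma

Subtract each crib letter from the matching ciphertext letter (mod 26):
g(6)−r(17)=-11≡15 → p
p(15)−a(0)=15 → p
u(20)−n(13)=7 → h
m(12)−a(0)=12 → m
p(15)−p(15)=0 → a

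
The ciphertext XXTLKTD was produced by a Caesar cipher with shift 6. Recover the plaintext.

RRNFENX

X(23): 23−6=17 → R
X(23): 23−6=17 → R
T(19): 19−6=13 → N
L(11): 11−6=5 → F
K(10): 10−6=4 → E
T(19): 19−6=13 → N
D(3): 3−6=-3≡23 → X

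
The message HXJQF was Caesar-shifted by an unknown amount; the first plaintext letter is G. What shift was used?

1

From the crib: H(7)−G(6)=1, so the shift is 1.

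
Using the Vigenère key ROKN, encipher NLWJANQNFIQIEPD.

EZGWRBAAWWAVVDN

Repeat the key across the message: ROKNROKNROKNROK
N(13)+R(17): 30≡4 → E
L(11)+O(14): 25 → Z
W(22)+K(10): 32≡6 → G
J(9)+N(13): 22 → W
A(0)+R(17): 17 → R
N(13)+O(14): 27≡1 → B
Q(16)+K(10): 26≡0 → A
N(13)+N(13): 26≡0 → A
F(5)+R(17): 22 → W
I(8)+O(14): 22 → W
Q(16)+K(10): 26≡0 → A
I(8)+N(13): 21 → V
E(4)+R(17): 21 → V
P(15)+O(14): 29≡3 → D
D(3)+K(10): 13 → N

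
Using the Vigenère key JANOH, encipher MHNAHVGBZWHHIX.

Repeat the key across the message: JANOHJANOHJANO
M(12)+J(9): 21 → V
H(7)+A(0): 7 → H
N(13)+N(13): 26≡0 → A
A(0)+O(14): 14 → O
H(7)+H(7): 14 → O
V(21)+J(9): 30≡4 → E
G(6)+A(0): 6 → G
B(1)+N(13): 14 → O
Z(25)+O(14): 39≡13 → N
W(22)+H(7): 29≡3 → D
H(7)+J(9): 16 → Q
H(7)+A(0): 7 → H
I(8)+N(13): 21 → V
X(23)+O(14): 37≡11 → L

VHAOOEGONDQHVL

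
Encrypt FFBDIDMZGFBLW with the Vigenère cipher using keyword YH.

Repeat the key across the message: YHYHYHYHYHYHY
F(5)+Y(24): 29≡3 → D
F(5)+H(7): 12 → M
B(1)+Y(24): 25 → Z
D(3)+H(7): 10 → K
I(8)+Y(24): 32≡6 → G
D(3)+H(7): 10 → K
M(12)+Y(24): 36≡10 → K
Z(25)+H(7): 32≡6 → G
G(6)+Y(24): 30≡4 → E
F(5)+H(7): 12 → M
B(1)+Y(24): 25 → Z
L(11)+H(7): 18 → S
W(22)+Y(24): 46≡20 → U

DMZKGKKGEMZSU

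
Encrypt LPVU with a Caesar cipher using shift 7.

L(11): 11+7=18 → S
P(15): 15+7=22 → W
V(21): 21+7=28≡2 → C
U(20): 20+7=27≡1 → B

SWCB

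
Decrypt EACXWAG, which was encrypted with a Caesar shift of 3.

BXZUTXD

E(4): 4−3=1 → B
A(0): 0−3=-3≡23 → X
C(2): 2−3=-1≡25 → Z
X(23): 23−3=20 → U
W(22): 22−3=19 → T
A(0): 0−3=-3≡23 → X
G(6): 6−3=3 → D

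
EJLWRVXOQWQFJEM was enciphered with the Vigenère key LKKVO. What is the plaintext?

TZBBDKNEVIFVZJY

Repeat the key across the ciphertext: LKKVOLKKVOLKKVO
E(4)−L(11): -7≡19 → T
J(9)−K(10): -1≡25 → Z
L(11)−K(10): 1 → B
W(22)−V(21): 1 → B
R(17)−O(14): 3 → D
V(21)−L(11): 10 → K
X(23)−K(10): 13 → N
O(14)−K(10): 4 → E
Q(16)−V(21): -5≡21 → V
W(22)−O(14): 8 → I
Q(16)−L(11): 5 → F
F(5)−K(10): -5≡21 → V
J(9)−K(10): -1≡25 → Z
E(4)−V(21): -17≡9 → J
M(12)−O(14): -2≡24 → Y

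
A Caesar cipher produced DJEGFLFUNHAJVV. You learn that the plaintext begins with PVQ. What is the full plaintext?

From the crib: D(3)−P(15)=-12≡14, so the shift is 14.
Subtract 14 from each ciphertext letter:
D(3): 3−14=-11≡15 → P
J(9): 9−14=-5≡21 → V
E(4): 4−14=-10≡16 → Q
G(6): 6−14=-8≡18 → S
F(5): 5−14=-9≡17 → R
L(11): 11−14=-3≡23 → X
F(5): 5−14=-9≡17 → R
U(20): 20−14=6 → G
N(13): 13−14=-1≡25 → Z
H(7): 7−14=-7≡19 → T
A(0): 0−14=-14≡12 → M
J(9): 9−14=-5≡21 → V
V(21): 21−14=7 → H
V(21): 21−14=7 → H

PVQSRXRGZTMVHH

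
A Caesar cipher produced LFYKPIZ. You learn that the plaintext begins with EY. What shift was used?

From the crib: L(11)−E(4)=7, so the shift is 7.

7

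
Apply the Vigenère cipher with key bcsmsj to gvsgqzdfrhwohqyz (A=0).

hxksiiehjtoxisql

Repeat the key across the message: bcsmsjbcsmsjbcsm
g(6)+b(1): 7 → h
v(21)+c(2): 23 → x
s(18)+s(18): 36≡10 → k
g(6)+m(12): 18 → s
q(16)+s(18): 34≡8 → i
z(25)+j(9): 34≡8 → i
d(3)+b(1): 4 → e
f(5)+c(2): 7 → h
r(17)+s(18): 35≡9 → j
h(7)+m(12): 19 → t
w(22)+s(18): 40≡14 → o
o(14)+j(9): 23 → x
h(7)+b(1): 8 → i
q(16)+c(2): 18 → s
y(24)+s(18): 42≡16 → q
z(25)+m(12): 37≡11 → l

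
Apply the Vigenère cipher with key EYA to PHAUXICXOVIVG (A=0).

TFAYVIGVOZGVK

Repeat the key across the message: EYAEYAEYAEYAE
P(15)+E(4): 19 → T
H(7)+Y(24): 31≡5 → F
A(0)+A(0): 0 → A
U(20)+E(4): 24 → Y
X(23)+Y(24): 47≡21 → V
I(8)+A(0): 8 → I
C(2)+E(4): 6 → G
X(23)+Y(24): 47≡21 → V
O(14)+A(0): 14 → O
V(21)+E(4): 25 → Z
I(8)+Y(24): 32≡6 → G
V(21)+A(0): 21 → V
G(6)+E(4): 10 → K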